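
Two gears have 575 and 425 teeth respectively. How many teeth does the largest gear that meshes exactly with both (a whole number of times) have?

Euclid: 575 = 1·425 + 150; 425 = 2·150 + 125; 150 = 1·125 + 25; 125 = 5·25 + 0. Last nonzero remainder: 25.

25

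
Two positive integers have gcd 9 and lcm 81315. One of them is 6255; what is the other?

117

m·n = gcd·lcm = 9·81315 = 731835, so n = 731835/6255 = 117.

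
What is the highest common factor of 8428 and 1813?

Euclid: 8428 = 4·1813 + 1176; 1813 = 1·1176 + 637; 1176 = 1·637 + 539; 637 = 1·539 + 98; 539 = 5·98 + 49; 98 = 2·49 + 0. Last nonzero remainder: 49.

49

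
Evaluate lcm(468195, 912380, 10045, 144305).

468195 = 3 · 5 · 7⁴ · 13; 912380 = 2² · 5 · 7⁴ · 19; 10045 = 5 · 7² · 41; 144305 = 5 · 7² · 19 · 31
lcm takes max exponent of each prime: 2² · 3 · 5 · 7⁴ · 13 · 19 · 31 · 41 = 45225764220

45225764220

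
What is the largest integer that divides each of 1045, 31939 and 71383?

gcd(1045, 31939): 31939 = 30·1045 + 589; 1045 = 1·589 + 456; 589 = 1·456 + 133; 456 = 3·133 + 57; 133 = 2·57 + 19; 57 = 3·19 + 0 → 19
gcd(19, 71383): 71383 = 3757·19 + 0 → 19

19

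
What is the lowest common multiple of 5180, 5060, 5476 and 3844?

5180 = 2² · 5 · 7 · 37; 5060 = 2² · 5 · 11 · 23; 5476 = 2² · 37²; 3844 = 2² · 31²
lcm takes max exponent of each prime: 2² · 5 · 7 · 11 · 23 · 31² · 37² = 46598870780

46598870780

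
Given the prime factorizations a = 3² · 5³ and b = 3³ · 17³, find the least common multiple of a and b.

max exponent per prime: 3³ · 5³ · 17³ = 16581375

16581375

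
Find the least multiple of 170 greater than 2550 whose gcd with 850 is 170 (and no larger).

gcd(a, 850) = 170 forces 170 | a; write a = 170s. Then gcd(170s, 170·5) = 170·gcd(s, 5), so need gcd(s, 5) = 1.
170s > 2550 gives s ≥ 16. The least s ≥ 16 coprime to 5 is 16, so a = 170·16 = 2720.

2720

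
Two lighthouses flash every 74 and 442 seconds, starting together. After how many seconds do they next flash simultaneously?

16354

74 = 2 · 37; 442 = 2 · 13 · 17
max exponents: 2 · 13 · 17 · 37 = 16354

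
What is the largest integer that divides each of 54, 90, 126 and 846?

18

gcd(54, 90): 90 = 1·54 + 36; 54 = 1·36 + 18; 36 = 2·18 + 0 → 18
gcd(18, 126): 126 = 7·18 + 0 → 18
gcd(18, 846): 846 = 47·18 + 0 → 18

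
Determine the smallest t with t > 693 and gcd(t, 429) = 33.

gcd(t, 429) = 33 forces 33 | t; write t = 33s. Then gcd(33s, 33·13) = 33·gcd(s, 13), so need gcd(s, 13) = 1.
33s > 693 gives s ≥ 22. The least s ≥ 22 coprime to 13 is 22, so t = 33·22 = 726.

726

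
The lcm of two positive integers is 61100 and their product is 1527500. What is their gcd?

25

gcd·lcm = product, so gcd = 1527500/61100 = 25.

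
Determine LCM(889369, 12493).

854683609

gcd first: 889369 = 71·12493 + 2366; 12493 = 5·2366 + 663; 2366 = 3·663 + 377; 663 = 1·377 + 286; 377 = 1·286 + 91; 286 = 3·91 + 13; 91 = 7·13 + 0 → gcd = 13
lcm = 889369·12493/gcd = 11110886917/13 = 854683609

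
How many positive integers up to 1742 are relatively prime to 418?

418 = 2·11·19. Inclusion–exclusion on these primes:
1742 − ⌊1742/2⌋ − ⌊1742/11⌋ − ⌊1742/19⌋ + ⌊1742/22⌋ + ⌊1742/38⌋ + ⌊1742/209⌋ − ⌊1742/418⌋ = 750

750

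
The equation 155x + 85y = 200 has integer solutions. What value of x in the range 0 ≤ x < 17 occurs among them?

Euclid: 155 = 1·85 + 70; 85 = 1·70 + 15; 70 = 4·15 + 10; 15 = 1·10 + 5; 10 = 2·5 + 0 → gcd = 5; 200 = 5·40.
Back-substitution yields 155·(-6) + 85·(11) = 5, so one solution is x = -6·40 = -240, y = 11·40 = 440.
Solutions in x differ by 85/5 = 17; the one in [0, 17) is -240 mod 17 = 15.

15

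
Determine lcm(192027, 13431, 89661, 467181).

192027 = 3 · 11² · 23²; 13431 = 3 · 11² · 37; 89661 = 3 · 11² · 13 · 19; 467181 = 3³ · 11³ · 13
lcm takes max exponent of each prime: 3³ · 11³ · 13 · 19 · 23² · 37 = 173738540547

173738540547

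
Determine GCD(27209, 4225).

169

27209 = 7 · 13² · 23
4225 = 5² · 13²
Common: 13² = 169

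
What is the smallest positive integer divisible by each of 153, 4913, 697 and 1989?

23567661

lcm(153, 4913) = 153·4913/gcd = 751689/17 = 44217
lcm(44217, 697) = 44217·697/gcd = 30819249/17 = 1812897
lcm(1812897, 1989) = 1812897·1989/gcd = 3605852133/153 = 23567661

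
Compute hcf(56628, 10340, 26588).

4

56628 = 2² · 3² · 11² · 13; 10340 = 2² · 5 · 11 · 47; 26588 = 2² · 17² · 23
gcd takes min exponent of each prime: 2² = 4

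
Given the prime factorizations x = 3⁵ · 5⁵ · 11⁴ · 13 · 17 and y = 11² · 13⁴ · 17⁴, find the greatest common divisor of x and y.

26741

min exponent per shared prime: 11² · 13 · 17 = 26741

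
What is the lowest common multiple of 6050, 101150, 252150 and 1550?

1913383036950

6050 = 2 · 5² · 11²; 101150 = 2 · 5² · 7 · 17²; 252150 = 2 · 3 · 5² · 41²; 1550 = 2 · 5² · 31
lcm takes max exponent of each prime: 2 · 3 · 5² · 7 · 11² · 17² · 31 · 41² = 1913383036950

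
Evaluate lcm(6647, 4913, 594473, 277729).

6647 = 17² · 23; 4913 = 17³; 594473 = 11² · 17³; 277729 = 17² · 31²
lcm takes max exponent of each prime: 11² · 17³ · 23 · 31² = 13139636719

13139636719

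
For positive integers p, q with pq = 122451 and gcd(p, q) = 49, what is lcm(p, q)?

Since gcd(p,q)·lcm(p,q) = pq, lcm = 122451/49 = 2499.

2499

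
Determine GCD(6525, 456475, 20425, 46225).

25

gcd(6525, 456475): 456475 = 69·6525 + 6250; 6525 = 1·6250 + 275; 6250 = 22·275 + 200; 275 = 1·200 + 75; 200 = 2·75 + 50; 75 = 1·50 + 25; 50 = 2·25 + 0 → 25
gcd(25, 20425): 20425 = 817·25 + 0 → 25
gcd(25, 46225): 46225 = 1849·25 + 0 → 25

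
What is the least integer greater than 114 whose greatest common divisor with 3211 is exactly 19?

133

Multiples of 19 above 114: 19·7, 19·8, … . Need the cofactor coprime to 3211/19 = 169.
Checking s = 7, 8, … the first with gcd(s, 169) = 1 is s = 7, giving 133.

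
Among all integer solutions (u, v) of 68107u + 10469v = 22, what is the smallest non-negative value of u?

3669

Reduce mod 10469: 68107u ≡ 22 (mod 10469). With g = gcd(68107, 10469) = 1 dividing 22, divide through: 68107u ≡ 22 (mod 10469).
Since gcd(68107, 10469) = 1, u ≡ 22·(68107)⁻¹ ≡ 3669 (mod 10469). Smallest non-negative: 3669.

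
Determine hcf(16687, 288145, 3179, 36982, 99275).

gcd(16687, 288145): 288145 = 17·16687 + 4466; 16687 = 3·4466 + 3289; 4466 = 1·3289 + 1177; 3289 = 2·1177 + 935; 1177 = 1·935 + 242; 935 = 3·242 + 209; 242 = 1·209 + 33; 209 = 6·33 + 11; 33 = 3·11 + 0 → 11
gcd(11, 3179): 3179 = 289·11 + 0 → 11
gcd(11, 36982): 36982 = 3362·11 + 0 → 11
gcd(11, 99275): 99275 = 9025·11 + 0 → 11

11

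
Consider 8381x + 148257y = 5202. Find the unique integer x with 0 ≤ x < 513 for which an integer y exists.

gcd(8381, 148257) = 289 (Euclid: 148257 = 17·8381 + 5780; 8381 = 1·5780 + 2601; 5780 = 2·2601 + 578; 2601 = 4·578 + 289; 578 = 2·289 + 0), and 289 | 5202.
Extended Euclid: 8381·(230) + 148257·(-13) = 289. Scale by 18: x₀ = 4140.
General solution x = x₀ + 513t; reducing mod 513 gives x = 36 (and y = -2).

36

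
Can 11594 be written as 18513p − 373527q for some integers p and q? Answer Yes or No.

No

By Bézout, 18513p − 373527q = 11594 has integer solutions iff gcd(18513, 373527) | 11594.
Euclid: 373527 = 20·18513 + 3267; 18513 = 5·3267 + 2178; 3267 = 1·2178 + 1089; 2178 = 2·1089 + 0. gcd = 1089; 11594 mod 1089 = 704. No.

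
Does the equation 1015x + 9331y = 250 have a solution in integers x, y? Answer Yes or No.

gcd(1015, 9331): 9331 = 9·1015 + 196; 1015 = 5·196 + 35; 196 = 5·35 + 21; 35 = 1·21 + 14; 21 = 1·14 + 7; 14 = 2·7 + 0 → 7
7 does not divide 250, so a solution does not exist.

No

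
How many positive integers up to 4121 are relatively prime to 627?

2367

627 = 3·11·19. Inclusion–exclusion on these primes:
4121 − ⌊4121/3⌋ − ⌊4121/11⌋ − ⌊4121/19⌋ + ⌊4121/33⌋ + ⌊4121/57⌋ + ⌊4121/209⌋ − ⌊4121/627⌋ = 2367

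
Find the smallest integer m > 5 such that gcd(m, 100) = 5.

Multiples of 5 above 5: 5·2, 5·3, … . Need the cofactor coprime to 100/5 = 20.
Checking s = 2, 3, … the first with gcd(s, 20) = 1 is s = 3, giving 15.

15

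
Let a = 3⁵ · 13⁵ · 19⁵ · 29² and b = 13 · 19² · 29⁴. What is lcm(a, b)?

158009439123975042981

max exponent per prime: 3⁵ · 13⁵ · 19⁵ · 29⁴ = 158009439123975042981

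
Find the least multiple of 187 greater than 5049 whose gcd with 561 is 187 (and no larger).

5236

gcd(t, 561) = 187 forces 187 | t; write t = 187s. Then gcd(187s, 187·3) = 187·gcd(s, 3), so need gcd(s, 3) = 1.
187s > 5049 gives s ≥ 28. The least s ≥ 28 coprime to 3 is 28, so t = 187·28 = 5236.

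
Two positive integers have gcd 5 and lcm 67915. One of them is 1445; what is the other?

p·q = gcd·lcm = 5·67915 = 339575, so q = 339575/1445 = 235.

235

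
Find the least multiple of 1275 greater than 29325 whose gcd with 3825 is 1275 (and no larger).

gcd(k, 3825) = 1275 forces 1275 | k; write k = 1275s. Then gcd(1275s, 1275·3) = 1275·gcd(s, 3), so need gcd(s, 3) = 1.
1275s > 29325 gives s ≥ 24. The least s ≥ 24 coprime to 3 is 25, so k = 1275·25 = 31875.

31875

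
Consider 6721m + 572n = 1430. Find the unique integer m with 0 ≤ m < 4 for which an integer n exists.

2

Reduce mod 572: 6721m ≡ 1430 (mod 572). With g = gcd(6721, 572) = 143 dividing 1430, divide through: 47m ≡ 10 (mod 4).
Since gcd(47, 4) = 1, m ≡ 10·(47)⁻¹ ≡ 2 (mod 4). Smallest non-negative: 2.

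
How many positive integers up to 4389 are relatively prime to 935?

935 = 5·11·17. Inclusion–exclusion on these primes:
4389 − ⌊4389/5⌋ − ⌊4389/11⌋ − ⌊4389/17⌋ + ⌊4389/55⌋ + ⌊4389/85⌋ + ⌊4389/187⌋ − ⌊4389/935⌋ = 3004

3004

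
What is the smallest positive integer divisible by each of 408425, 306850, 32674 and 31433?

545238389650

lcm(408425, 306850) = 408425·306850/gcd = 125325211250/425 = 294882850
lcm(294882850, 32674) = 294882850·32674/gcd = 9635002240900/32674 = 294882850
lcm(294882850, 31433) = 294882850·31433/gcd = 9269052624050/17 = 545238389650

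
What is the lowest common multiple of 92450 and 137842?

92450 = 2 · 5² · 43²; 137842 = 2 · 41³
max exponents: 2 · 5² · 41³ · 43² = 6371746450

6371746450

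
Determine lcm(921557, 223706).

gcd first: 921557 = 4·223706 + 26733; 223706 = 8·26733 + 9842; 26733 = 2·9842 + 7049; 9842 = 1·7049 + 2793; 7049 = 2·2793 + 1463; 2793 = 1·1463 + 1330; 1463 = 1·1330 + 133; 1330 = 10·133 + 0 → gcd = 133
lcm = 921557·223706/gcd = 206157830242/133 = 1550058874

1550058874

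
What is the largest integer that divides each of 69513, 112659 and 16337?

69513 = 3 · 17 · 29 · 47; 112659 = 3 · 17 · 47²; 16337 = 17 · 31²
gcd takes min exponent of each prime: 17 = 17

17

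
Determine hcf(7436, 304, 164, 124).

gcd(7436, 304): 7436 = 24·304 + 140; 304 = 2·140 + 24; 140 = 5·24 + 20; 24 = 1·20 + 4; 20 = 5·4 + 0 → 4
gcd(4, 164): 164 = 41·4 + 0 → 4
gcd(4, 124): 124 = 31·4 + 0 → 4

4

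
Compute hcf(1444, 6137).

361

1444 = 2² · 19²
6137 = 17 · 19²
Common: 19² = 361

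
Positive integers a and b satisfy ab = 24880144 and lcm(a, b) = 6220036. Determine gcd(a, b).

4

gcd·lcm = product, so gcd = 24880144/6220036 = 4.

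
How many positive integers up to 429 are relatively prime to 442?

442 = 2·13·17. Inclusion–exclusion on these primes:
429 − ⌊429/2⌋ − ⌊429/13⌋ − ⌊429/17⌋ + ⌊429/26⌋ + ⌊429/34⌋ + ⌊429/221⌋ − ⌊429/442⌋ = 186

186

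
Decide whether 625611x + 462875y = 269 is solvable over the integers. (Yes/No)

No

By Bézout, 625611x + 462875y = 269 has integer solutions iff gcd(625611, 462875) | 269.
Euclid: 625611 = 1·462875 + 162736; 462875 = 2·162736 + 137403; 162736 = 1·137403 + 25333; 137403 = 5·25333 + 10738; 25333 = 2·10738 + 3857; 10738 = 2·3857 + 3024; 3857 = 1·3024 + 833; 3024 = 3·833 + 525; 833 = 1·525 + 308; 525 = 1·308 + 217; 308 = 1·217 + 91; 217 = 2·91 + 35; 91 = 2·35 + 21; 35 = 1·21 + 14; 21 = 1·14 + 7; 14 = 2·7 + 0. gcd = 7; 269 mod 7 = 3. No.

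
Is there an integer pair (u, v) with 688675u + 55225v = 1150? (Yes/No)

gcd(688675, 55225): 688675 = 12·55225 + 25975; 55225 = 2·25975 + 3275; 25975 = 7·3275 + 3050; 3275 = 1·3050 + 225; 3050 = 13·225 + 125; 225 = 1·125 + 100; 125 = 1·100 + 25; 100 = 4·25 + 0 → 25
25 divides 1150, so a solution exists.

Yes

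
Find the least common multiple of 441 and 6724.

gcd first: 6724 = 15·441 + 109; 441 = 4·109 + 5; 109 = 21·5 + 4; 5 = 1·4 + 1; 4 = 4·1 + 0 → gcd = 1
lcm = 441·6724/gcd = 2965284/1 = 2965284

2965284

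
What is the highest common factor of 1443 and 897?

1443 = 3 · 13 · 37
897 = 3 · 13 · 23
Common: 3 · 13 = 39

39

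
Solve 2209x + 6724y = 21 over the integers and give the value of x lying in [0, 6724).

Reduce mod 6724: 2209x ≡ 21 (mod 6724). With g = gcd(2209, 6724) = 1 dividing 21, divide through: 2209x ≡ 21 (mod 6724).
Since gcd(2209, 6724) = 1, x ≡ 21·(2209)⁻¹ ≡ 5129 (mod 6724). Smallest non-negative: 5129.

5129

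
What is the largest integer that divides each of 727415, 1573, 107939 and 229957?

13

727415 = 5 · 13 · 19² · 31; 1573 = 11² · 13; 107939 = 13 · 19² · 23; 229957 = 7² · 13 · 19²
gcd takes min exponent of each prime: 13 = 13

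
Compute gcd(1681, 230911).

1681 = 41²
230911 = 17³ · 47
Common: 1 = 1

1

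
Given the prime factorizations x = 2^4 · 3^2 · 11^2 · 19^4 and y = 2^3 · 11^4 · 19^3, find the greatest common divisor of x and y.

min exponent per shared prime: 2^3 · 11^2 · 19^3 = 6639512

6639512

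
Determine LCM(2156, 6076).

gcd first: 6076 = 2·2156 + 1764; 2156 = 1·1764 + 392; 1764 = 4·392 + 196; 392 = 2·196 + 0 → gcd = 196
lcm = 2156·6076/gcd = 13099856/196 = 66836

66836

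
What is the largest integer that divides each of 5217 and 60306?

Euclid: 60306 = 11·5217 + 2919; 5217 = 1·2919 + 2298; 2919 = 1·2298 + 621; 2298 = 3·621 + 435; 621 = 1·435 + 186; 435 = 2·186 + 63; 186 = 2·63 + 60; 63 = 1·60 + 3; 60 = 20·3 + 0. Last nonzero remainder: 3.

3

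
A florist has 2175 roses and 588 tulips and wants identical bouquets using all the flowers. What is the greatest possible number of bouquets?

3

Euclid: 2175 = 3·588 + 411; 588 = 1·411 + 177; 411 = 2·177 + 57; 177 = 3·57 + 6; 57 = 9·6 + 3; 6 = 2·3 + 0. Last nonzero remainder: 3.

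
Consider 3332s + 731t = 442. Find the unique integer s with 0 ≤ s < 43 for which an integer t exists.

19

gcd(3332, 731) = 17 (Euclid: 3332 = 4·731 + 408; 731 = 1·408 + 323; 408 = 1·323 + 85; 323 = 3·85 + 68; 85 = 1·68 + 17; 68 = 4·17 + 0), and 17 | 442.
Extended Euclid: 3332·(9) + 731·(-41) = 17. Scale by 26: s₀ = 234.
General solution s = s₀ + 43k; reducing mod 43 gives s = 19 (and t = -86).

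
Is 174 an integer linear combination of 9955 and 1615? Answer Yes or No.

gcd(9955, 1615): 9955 = 6·1615 + 265; 1615 = 6·265 + 25; 265 = 10·25 + 15; 25 = 1·15 + 10; 15 = 1·10 + 5; 10 = 2·5 + 0 → 5
5 does not divide 174, so a solution does not exist.

No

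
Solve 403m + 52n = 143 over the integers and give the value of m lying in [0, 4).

1

Euclid: 403 = 7·52 + 39; 52 = 1·39 + 13; 39 = 3·13 + 0 → gcd = 13; 143 = 13·11.
Back-substitution yields 403·(-1) + 52·(8) = 13, so one solution is m = -1·11 = -11, n = 8·11 = 88.
Solutions in m differ by 52/13 = 4; the one in [0, 4) is -11 mod 4 = 1.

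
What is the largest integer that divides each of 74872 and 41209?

49

74872 = 2³ · 7² · 191
41209 = 7² · 29²
Common: 7² = 49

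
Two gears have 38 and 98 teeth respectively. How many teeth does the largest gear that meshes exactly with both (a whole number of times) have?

2

Euclid: 98 = 2·38 + 22; 38 = 1·22 + 16; 22 = 1·16 + 6; 16 = 2·6 + 4; 6 = 1·4 + 2; 4 = 2·2 + 0. Last nonzero remainder: 2.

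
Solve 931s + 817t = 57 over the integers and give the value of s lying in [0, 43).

22

Reduce mod 817: 931s ≡ 57 (mod 817). With g = gcd(931, 817) = 19 dividing 57, divide through: 49s ≡ 3 (mod 43).
Since gcd(49, 43) = 1, s ≡ 3·(49)⁻¹ ≡ 22 (mod 43). Smallest non-negative: 22.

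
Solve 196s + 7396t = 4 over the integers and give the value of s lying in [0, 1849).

1283

gcd(196, 7396) = 4 (Euclid: 7396 = 37·196 + 144; 196 = 1·144 + 52; 144 = 2·52 + 40; 52 = 1·40 + 12; 40 = 3·12 + 4; 12 = 3·4 + 0), and 4 | 4.
Extended Euclid: 196·(-566) + 7396·(15) = 4. Scale by 1: s₀ = -566.
General solution s = s₀ + 1849k; reducing mod 1849 gives s = 1283 (and t = -34).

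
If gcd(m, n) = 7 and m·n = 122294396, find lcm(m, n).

17470628

gcd·lcm = product, so lcm = 122294396/7 = 17470628.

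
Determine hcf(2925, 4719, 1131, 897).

gcd(2925, 4719): 4719 = 1·2925 + 1794; 2925 = 1·1794 + 1131; 1794 = 1·1131 + 663; 1131 = 1·663 + 468; 663 = 1·468 + 195; 468 = 2·195 + 78; 195 = 2·78 + 39; 78 = 2·39 + 0 → 39
gcd(39, 1131): 1131 = 29·39 + 0 → 39
gcd(39, 897): 897 = 23·39 + 0 → 39

39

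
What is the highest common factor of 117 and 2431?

Euclid: 2431 = 20·117 + 91; 117 = 1·91 + 26; 91 = 3·26 + 13; 26 = 2·13 + 0. Last nonzero remainder: 13.

13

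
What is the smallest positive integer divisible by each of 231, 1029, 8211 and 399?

231 = 3 · 7 · 11; 1029 = 3 · 7³; 8211 = 3 · 7 · 17 · 23; 399 = 3 · 7 · 19
lcm takes max exponent of each prime: 3 · 7³ · 11 · 17 · 19 · 23 = 84088851

84088851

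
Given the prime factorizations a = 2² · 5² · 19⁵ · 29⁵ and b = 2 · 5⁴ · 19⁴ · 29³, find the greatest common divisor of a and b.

min exponent per shared prime: 2 · 5² · 19⁴ · 29³ = 158919943450

158919943450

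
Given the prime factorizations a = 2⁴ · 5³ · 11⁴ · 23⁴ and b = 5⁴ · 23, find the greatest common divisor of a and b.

min exponent per shared prime: 5³ · 23 = 2875

2875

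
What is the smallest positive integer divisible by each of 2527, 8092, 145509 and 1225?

10626565922700

2527 = 7 · 19²; 8092 = 2² · 7 · 17²; 145509 = 3 · 7 · 13² · 41; 1225 = 5² · 7²
lcm takes max exponent of each prime: 2² · 3 · 5² · 7² · 13² · 17² · 19² · 41 = 10626565922700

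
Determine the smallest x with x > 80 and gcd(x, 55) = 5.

85

gcd(x, 55) = 5 forces 5 | x; write x = 5s. Then gcd(5s, 5·11) = 5·gcd(s, 11), so need gcd(s, 11) = 1.
5s > 80 gives s ≥ 17. The least s ≥ 17 coprime to 11 is 17, so x = 5·17 = 85.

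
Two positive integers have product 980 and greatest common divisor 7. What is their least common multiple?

Since gcd(a,b)·lcm(a,b) = ab, lcm = 980/7 = 140.

140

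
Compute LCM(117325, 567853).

gcd first: 567853 = 4·117325 + 98553; 117325 = 1·98553 + 18772; 98553 = 5·18772 + 4693; 18772 = 4·4693 + 0 → gcd = 4693
lcm = 117325·567853/gcd = 66623353225/4693 = 14196325

14196325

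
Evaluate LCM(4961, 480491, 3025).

492503275

lcm(4961, 480491) = 4961·480491/gcd = 2383715851/121 = 19700131
lcm(19700131, 3025) = 19700131·3025/gcd = 59592896275/121 = 492503275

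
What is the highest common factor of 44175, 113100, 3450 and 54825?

gcd(44175, 113100): 113100 = 2·44175 + 24750; 44175 = 1·24750 + 19425; 24750 = 1·19425 + 5325; 19425 = 3·5325 + 3450; 5325 = 1·3450 + 1875; 3450 = 1·1875 + 1575; 1875 = 1·1575 + 300; 1575 = 5·300 + 75; 300 = 4·75 + 0 → 75
gcd(75, 3450): 3450 = 46·75 + 0 → 75
gcd(75, 54825): 54825 = 731·75 + 0 → 75

75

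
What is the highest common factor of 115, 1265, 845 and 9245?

5

115 = 5 · 23; 1265 = 5 · 11 · 23; 845 = 5 · 13²; 9245 = 5 · 43²
gcd takes min exponent of each prime: 5 = 5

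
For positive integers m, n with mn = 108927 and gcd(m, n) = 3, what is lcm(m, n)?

36309

gcd·lcm = product, so lcm = 108927/3 = 36309.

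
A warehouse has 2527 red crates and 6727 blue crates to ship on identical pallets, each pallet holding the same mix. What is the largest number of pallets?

7

2527 = 7 · 19²
6727 = 7 · 31²
Common: 7 = 7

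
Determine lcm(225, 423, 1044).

1226700

225 = 3² · 5²; 423 = 3² · 47; 1044 = 2² · 3² · 29
lcm takes max exponent of each prime: 2² · 3² · 5² · 29 · 47 = 1226700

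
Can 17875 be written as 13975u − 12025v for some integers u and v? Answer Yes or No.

By Bézout, 13975u − 12025v = 17875 has integer solutions iff gcd(13975, 12025) | 17875.
Euclid: 13975 = 1·12025 + 1950; 12025 = 6·1950 + 325; 1950 = 6·325 + 0. gcd = 325; 17875 mod 325 = 0. Yes.

Yes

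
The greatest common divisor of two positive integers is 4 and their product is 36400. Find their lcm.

gcd·lcm = product, so lcm = 36400/4 = 9100.

9100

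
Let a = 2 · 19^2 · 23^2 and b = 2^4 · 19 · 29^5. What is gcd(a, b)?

min exponent per shared prime: 2 · 19 = 38

38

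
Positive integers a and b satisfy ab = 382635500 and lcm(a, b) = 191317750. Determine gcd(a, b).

2

From gcd × lcm = ab: gcd = 382635500 / 191317750 = 2.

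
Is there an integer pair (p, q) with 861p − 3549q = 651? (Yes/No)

Yes

gcd(861, 3549): 3549 = 4·861 + 105; 861 = 8·105 + 21; 105 = 5·21 + 0 → 21
21 divides 651, so a solution exists.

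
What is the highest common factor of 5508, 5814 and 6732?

gcd(5508, 5814): 5814 = 1·5508 + 306; 5508 = 18·306 + 0 → 306
gcd(306, 6732): 6732 = 22·306 + 0 → 306

306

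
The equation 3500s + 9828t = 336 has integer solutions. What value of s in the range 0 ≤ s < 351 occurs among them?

Reduce mod 9828: 3500s ≡ 336 (mod 9828). With g = gcd(3500, 9828) = 28 dividing 336, divide through: 125s ≡ 12 (mod 351).
Since gcd(125, 351) = 1, s ≡ 12·(125)⁻¹ ≡ 177 (mod 351). Smallest non-negative: 177.

177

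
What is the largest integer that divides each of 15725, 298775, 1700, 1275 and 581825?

425

gcd(15725, 298775): 298775 = 19·15725 + 0 → 15725
gcd(15725, 1700): 15725 = 9·1700 + 425; 1700 = 4·425 + 0 → 425
gcd(425, 1275): 1275 = 3·425 + 0 → 425
gcd(425, 581825): 581825 = 1369·425 + 0 → 425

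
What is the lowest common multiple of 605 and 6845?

828245

gcd first: 6845 = 11·605 + 190; 605 = 3·190 + 35; 190 = 5·35 + 15; 35 = 2·15 + 5; 15 = 3·5 + 0 → gcd = 5
lcm = 605·6845/gcd = 4141225/5 = 828245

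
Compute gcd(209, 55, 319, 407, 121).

gcd(209, 55): 209 = 3·55 + 44; 55 = 1·44 + 11; 44 = 4·11 + 0 → 11
gcd(11, 319): 319 = 29·11 + 0 → 11
gcd(11, 407): 407 = 37·11 + 0 → 11
gcd(11, 121): 121 = 11·11 + 0 → 11

11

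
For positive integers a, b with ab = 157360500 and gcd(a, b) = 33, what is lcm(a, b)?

For any two positive integers, gcd × lcm equals their product. Hence lcm = 157360500 / 33 = 4768500.

4768500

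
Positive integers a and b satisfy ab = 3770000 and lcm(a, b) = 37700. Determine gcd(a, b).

From gcd × lcm = ab: gcd = 3770000 / 37700 = 100.

100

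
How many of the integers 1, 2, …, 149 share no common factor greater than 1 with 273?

273 = 3·7·13. Inclusion–exclusion on these primes:
149 − ⌊149/3⌋ − ⌊149/7⌋ − ⌊149/13⌋ + ⌊149/21⌋ + ⌊149/39⌋ + ⌊149/91⌋ − ⌊149/273⌋ = 79

79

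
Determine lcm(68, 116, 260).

128180

68 = 2² · 17; 116 = 2² · 29; 260 = 2² · 5 · 13
lcm takes max exponent of each prime: 2² · 5 · 13 · 17 · 29 = 128180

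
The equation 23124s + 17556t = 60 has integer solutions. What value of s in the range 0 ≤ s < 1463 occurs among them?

41

Euclid: 23124 = 1·17556 + 5568; 17556 = 3·5568 + 852; 5568 = 6·852 + 456; 852 = 1·456 + 396; 456 = 1·396 + 60; 396 = 6·60 + 36; 60 = 1·36 + 24; 36 = 1·24 + 12; 24 = 2·12 + 0 → gcd = 12; 60 = 12·5.
Back-substitution yields 23124·(-577) + 17556·(760) = 12, so one solution is s = -577·5 = -2885, t = 760·5 = 3800.
Solutions in s differ by 17556/12 = 1463; the one in [0, 1463) is -2885 mod 1463 = 41.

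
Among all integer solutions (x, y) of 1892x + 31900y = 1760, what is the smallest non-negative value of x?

gcd(1892, 31900) = 44 (Euclid: 31900 = 16·1892 + 1628; 1892 = 1·1628 + 264; 1628 = 6·264 + 44; 264 = 6·44 + 0), and 44 | 1760.
Extended Euclid: 1892·(-118) + 31900·(7) = 44. Scale by 40: x₀ = -4720.
General solution x = x₀ + 725t; reducing mod 725 gives x = 355 (and y = -21).

355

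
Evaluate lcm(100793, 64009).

gcd first: 100793 = 1·64009 + 36784; 64009 = 1·36784 + 27225; 36784 = 1·27225 + 9559; 27225 = 2·9559 + 8107; 9559 = 1·8107 + 1452; 8107 = 5·1452 + 847; 1452 = 1·847 + 605; 847 = 1·605 + 242; 605 = 2·242 + 121; 242 = 2·121 + 0 → gcd = 121
lcm = 100793·64009/gcd = 6451659137/121 = 53319497

53319497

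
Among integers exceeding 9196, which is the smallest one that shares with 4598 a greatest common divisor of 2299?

Multiples of 2299 above 9196: 2299·5, 2299·6, … . Need the cofactor coprime to 4598/2299 = 2.
Checking s = 5, 6, … the first with gcd(s, 2) = 1 is s = 5, giving 11495.

11495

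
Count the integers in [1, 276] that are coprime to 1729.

1729 = 7·13·19. Inclusion–exclusion on these primes:
276 − ⌊276/7⌋ − ⌊276/13⌋ − ⌊276/19⌋ + ⌊276/91⌋ + ⌊276/133⌋ + ⌊276/247⌋ − ⌊276/1729⌋ = 208

208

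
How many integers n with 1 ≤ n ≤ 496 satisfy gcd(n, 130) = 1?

Prime factors of 130: 2, 5, 13. Count integers ≤ 496 divisible by none of them.
By inclusion–exclusion: 496 − ⌊496/2⌋ − ⌊496/5⌋ − ⌊496/13⌋ + ⌊496/10⌋ + ⌊496/26⌋ + ⌊496/65⌋ − ⌊496/130⌋ = 183.

183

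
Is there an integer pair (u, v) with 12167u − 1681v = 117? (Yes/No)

By Bézout, 12167u − 1681v = 117 has integer solutions iff gcd(12167, 1681) | 117.
Euclid: 12167 = 7·1681 + 400; 1681 = 4·400 + 81; 400 = 4·81 + 76; 81 = 1·76 + 5; 76 = 15·5 + 1; 5 = 5·1 + 0. gcd = 1; 117 mod 1 = 0. Yes.

Yes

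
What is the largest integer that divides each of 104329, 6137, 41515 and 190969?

361

gcd(104329, 6137): 104329 = 17·6137 + 0 → 6137
gcd(6137, 41515): 41515 = 6·6137 + 4693; 6137 = 1·4693 + 1444; 4693 = 3·1444 + 361; 1444 = 4·361 + 0 → 361
gcd(361, 190969): 190969 = 529·361 + 0 → 361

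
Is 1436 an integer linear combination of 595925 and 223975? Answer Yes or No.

No

By Bézout, 595925x + 223975y = 1436 has integer solutions iff gcd(595925, 223975) | 1436.
Euclid: 595925 = 2·223975 + 147975; 223975 = 1·147975 + 76000; 147975 = 1·76000 + 71975; 76000 = 1·71975 + 4025; 71975 = 17·4025 + 3550; 4025 = 1·3550 + 475; 3550 = 7·475 + 225; 475 = 2·225 + 25; 225 = 9·25 + 0. gcd = 25; 1436 mod 25 = 11. No.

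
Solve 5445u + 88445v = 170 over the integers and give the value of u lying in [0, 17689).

3736

Euclid: 88445 = 16·5445 + 1325; 5445 = 4·1325 + 145; 1325 = 9·145 + 20; 145 = 7·20 + 5; 20 = 4·5 + 0 → gcd = 5; 170 = 5·34.
Back-substitution yields 5445·(4272) + 88445·(-263) = 5, so one solution is u = 4272·34 = 145248, v = -263·34 = -8942.
Solutions in u differ by 88445/5 = 17689; the one in [0, 17689) is 145248 mod 17689 = 3736.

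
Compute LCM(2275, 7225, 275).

7232225

lcm(2275, 7225) = 2275·7225/gcd = 16436875/25 = 657475
lcm(657475, 275) = 657475·275/gcd = 180805625/25 = 7232225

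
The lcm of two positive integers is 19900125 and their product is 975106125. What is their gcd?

49

From gcd × lcm = ab: gcd = 975106125 / 19900125 = 49.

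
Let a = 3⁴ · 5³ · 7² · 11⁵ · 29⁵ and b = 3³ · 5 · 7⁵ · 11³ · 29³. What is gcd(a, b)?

214734535785

min exponent per shared prime: 3³ · 5 · 7² · 11³ · 29³ = 214734535785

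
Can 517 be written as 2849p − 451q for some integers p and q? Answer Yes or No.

Yes

By Bézout, 2849p − 451q = 517 has integer solutions iff gcd(2849, 451) | 517.
Euclid: 2849 = 6·451 + 143; 451 = 3·143 + 22; 143 = 6·22 + 11; 22 = 2·11 + 0. gcd = 11; 517 mod 11 = 0. Yes.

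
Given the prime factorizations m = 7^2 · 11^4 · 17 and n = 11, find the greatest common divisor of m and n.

min exponent per shared prime: 11 = 11

11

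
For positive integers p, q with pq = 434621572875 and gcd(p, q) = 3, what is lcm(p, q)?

For any two positive integers, gcd × lcm equals their product. Hence lcm = 434621572875 / 3 = 144873857625.

144873857625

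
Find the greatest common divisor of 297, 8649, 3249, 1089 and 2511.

gcd(297, 8649): 8649 = 29·297 + 36; 297 = 8·36 + 9; 36 = 4·9 + 0 → 9
gcd(9, 3249): 3249 = 361·9 + 0 → 9
gcd(9, 1089): 1089 = 121·9 + 0 → 9
gcd(9, 2511): 2511 = 279·9 + 0 → 9

9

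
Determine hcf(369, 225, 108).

9

gcd(369, 225): 369 = 1·225 + 144; 225 = 1·144 + 81; 144 = 1·81 + 63; 81 = 1·63 + 18; 63 = 3·18 + 9; 18 = 2·9 + 0 → 9
gcd(9, 108): 108 = 12·9 + 0 → 9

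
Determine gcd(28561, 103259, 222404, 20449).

gcd(28561, 103259): 103259 = 3·28561 + 17576; 28561 = 1·17576 + 10985; 17576 = 1·10985 + 6591; 10985 = 1·6591 + 4394; 6591 = 1·4394 + 2197; 4394 = 2·2197 + 0 → 2197
gcd(2197, 222404): 222404 = 101·2197 + 507; 2197 = 4·507 + 169; 507 = 3·169 + 0 → 169
gcd(169, 20449): 20449 = 121·169 + 0 → 169

169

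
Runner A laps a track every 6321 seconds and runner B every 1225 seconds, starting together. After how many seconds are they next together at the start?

6321 = 3 · 7² · 43; 1225 = 5² · 7²
max exponents: 3 · 5² · 7² · 43 = 158025

158025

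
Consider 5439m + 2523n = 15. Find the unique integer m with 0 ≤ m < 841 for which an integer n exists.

gcd(5439, 2523) = 3 (Euclid: 5439 = 2·2523 + 393; 2523 = 6·393 + 165; 393 = 2·165 + 63; 165 = 2·63 + 39; 63 = 1·39 + 24; 39 = 1·24 + 15; 24 = 1·15 + 9; 15 = 1·9 + 6; 9 = 1·6 + 3; 6 = 2·3 + 0), and 3 | 15.
Extended Euclid: 5439·(321) + 2523·(-692) = 3. Scale by 5: m₀ = 1605.
General solution m = m₀ + 841t; reducing mod 841 gives m = 764 (and n = -1647).

764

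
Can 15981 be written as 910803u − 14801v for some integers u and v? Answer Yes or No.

By Bézout, 910803u − 14801v = 15981 has integer solutions iff gcd(910803, 14801) | 15981.
Euclid: 910803 = 61·14801 + 7942; 14801 = 1·7942 + 6859; 7942 = 1·6859 + 1083; 6859 = 6·1083 + 361; 1083 = 3·361 + 0. gcd = 361; 15981 mod 361 = 97. No.

No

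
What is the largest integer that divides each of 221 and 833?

Euclid: 833 = 3·221 + 170; 221 = 1·170 + 51; 170 = 3·51 + 17; 51 = 3·17 + 0. Last nonzero remainder: 17.

17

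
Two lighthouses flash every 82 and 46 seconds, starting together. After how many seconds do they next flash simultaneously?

1886

82 = 2 · 41; 46 = 2 · 23
max exponents: 2 · 23 · 41 = 1886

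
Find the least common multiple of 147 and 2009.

gcd first: 2009 = 13·147 + 98; 147 = 1·98 + 49; 98 = 2·49 + 0 → gcd = 49
lcm = 147·2009/gcd = 295323/49 = 6027

6027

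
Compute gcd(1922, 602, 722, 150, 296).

gcd(1922, 602): 1922 = 3·602 + 116; 602 = 5·116 + 22; 116 = 5·22 + 6; 22 = 3·6 + 4; 6 = 1·4 + 2; 4 = 2·2 + 0 → 2
gcd(2, 722): 722 = 361·2 + 0 → 2
gcd(2, 150): 150 = 75·2 + 0 → 2
gcd(2, 296): 296 = 148·2 + 0 → 2

2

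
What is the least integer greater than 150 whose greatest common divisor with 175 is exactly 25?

Multiples of 25 above 150: 25·7, 25·8, … . Need the cofactor coprime to 175/25 = 7.
Checking s = 7, 8, … the first with gcd(s, 7) = 1 is s = 8, giving 200.

200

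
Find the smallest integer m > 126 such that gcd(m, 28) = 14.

154

gcd(m, 28) = 14 forces 14 | m; write m = 14s. Then gcd(14s, 14·2) = 14·gcd(s, 2), so need gcd(s, 2) = 1.
14s > 126 gives s ≥ 10. The least s ≥ 10 coprime to 2 is 11, so m = 14·11 = 154.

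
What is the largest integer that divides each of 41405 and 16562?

41405 = 5 · 7² · 13²
16562 = 2 · 7² · 13²
Common: 7² · 13² = 8281

8281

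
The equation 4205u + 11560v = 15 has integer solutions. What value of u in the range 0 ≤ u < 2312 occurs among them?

Euclid: 11560 = 2·4205 + 3150; 4205 = 1·3150 + 1055; 3150 = 2·1055 + 1040; 1055 = 1·1040 + 15; 1040 = 69·15 + 5; 15 = 3·5 + 0 → gcd = 5; 15 = 5·3.
Back-substitution yields 4205·(-767) + 11560·(279) = 5, so one solution is u = -767·3 = -2301, v = 279·3 = 837.
Solutions in u differ by 11560/5 = 2312; the one in [0, 2312) is -2301 mod 2312 = 11.

11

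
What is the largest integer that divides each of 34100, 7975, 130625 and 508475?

275

gcd(34100, 7975): 34100 = 4·7975 + 2200; 7975 = 3·2200 + 1375; 2200 = 1·1375 + 825; 1375 = 1·825 + 550; 825 = 1·550 + 275; 550 = 2·275 + 0 → 275
gcd(275, 130625): 130625 = 475·275 + 0 → 275
gcd(275, 508475): 508475 = 1849·275 + 0 → 275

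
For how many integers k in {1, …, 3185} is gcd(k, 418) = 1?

418 = 2·11·19. Inclusion–exclusion on these primes:
3185 − ⌊3185/2⌋ − ⌊3185/11⌋ − ⌊3185/19⌋ + ⌊3185/22⌋ + ⌊3185/38⌋ + ⌊3185/209⌋ − ⌊3185/418⌋ = 1372

1372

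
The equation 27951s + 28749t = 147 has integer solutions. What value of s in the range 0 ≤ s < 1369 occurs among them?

gcd(27951, 28749) = 21 (Euclid: 28749 = 1·27951 + 798; 27951 = 35·798 + 21; 798 = 38·21 + 0), and 21 | 147.
Extended Euclid: 27951·(36) + 28749·(-35) = 21. Scale by 7: s₀ = 252.
General solution s = s₀ + 1369k; reducing mod 1369 gives s = 252 (and t = -245).

252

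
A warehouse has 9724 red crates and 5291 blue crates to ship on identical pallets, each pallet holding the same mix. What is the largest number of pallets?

9724 = 2² · 11 · 13 · 17
5291 = 11 · 13 · 37
Common: 11 · 13 = 143

143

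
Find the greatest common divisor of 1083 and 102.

3

1083 = 3 · 19²
102 = 2 · 3 · 17
Common: 3 = 3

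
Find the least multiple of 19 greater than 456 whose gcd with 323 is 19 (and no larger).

Multiples of 19 above 456: 19·25, 19·26, … . Need the cofactor coprime to 323/19 = 17.
Checking s = 25, 26, … the first with gcd(s, 17) = 1 is s = 25, giving 475.

475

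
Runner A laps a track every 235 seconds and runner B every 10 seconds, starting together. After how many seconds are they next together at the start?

470

gcd first: 235 = 23·10 + 5; 10 = 2·5 + 0 → gcd = 5
lcm = 235·10/gcd = 2350/5 = 470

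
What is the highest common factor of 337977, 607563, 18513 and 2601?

153

337977 = 3² · 17 · 47²; 607563 = 3² · 11 · 17 · 19²; 18513 = 3² · 11² · 17; 2601 = 3² · 17²
gcd takes min exponent of each prime: 3² · 17 = 153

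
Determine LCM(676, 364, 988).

676 = 2² · 13²; 364 = 2² · 7 · 13; 988 = 2² · 13 · 19
lcm takes max exponent of each prime: 2² · 7 · 13² · 19 = 89908

89908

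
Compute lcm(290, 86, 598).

lcm(290, 86) = 290·86/gcd = 24940/2 = 12470
lcm(12470, 598) = 12470·598/gcd = 7457060/2 = 3728530

3728530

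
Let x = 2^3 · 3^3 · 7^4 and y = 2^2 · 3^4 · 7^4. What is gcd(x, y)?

min exponent per shared prime: 2^2 · 3^3 · 7^4 = 259308

259308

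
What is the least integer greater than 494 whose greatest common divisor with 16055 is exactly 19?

Multiples of 19 above 494: 19·27, 19·28, … . Need the cofactor coprime to 16055/19 = 845.
Checking s = 27, 28, … the first with gcd(s, 845) = 1 is s = 27, giving 513.

513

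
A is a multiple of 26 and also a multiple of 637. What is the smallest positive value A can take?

gcd first: 637 = 24·26 + 13; 26 = 2·13 + 0 → gcd = 13
lcm = 26·637/gcd = 16562/13 = 1274

1274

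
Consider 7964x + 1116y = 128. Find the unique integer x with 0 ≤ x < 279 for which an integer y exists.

Reduce mod 1116: 7964x ≡ 128 (mod 1116). With g = gcd(7964, 1116) = 4 dividing 128, divide through: 1991x ≡ 32 (mod 279).
Since gcd(1991, 279) = 1, x ≡ 32·(1991)⁻¹ ≡ 133 (mod 279). Smallest non-negative: 133.

133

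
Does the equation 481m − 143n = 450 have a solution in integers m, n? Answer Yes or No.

gcd(481, 143): 481 = 3·143 + 52; 143 = 2·52 + 39; 52 = 1·39 + 13; 39 = 3·13 + 0 → 13
13 does not divide 450, so a solution does not exist.

No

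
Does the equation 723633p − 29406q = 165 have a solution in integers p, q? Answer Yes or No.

By Bézout, 723633p − 29406q = 165 has integer solutions iff gcd(723633, 29406) | 165.
Euclid: 723633 = 24·29406 + 17889; 29406 = 1·17889 + 11517; 17889 = 1·11517 + 6372; 11517 = 1·6372 + 5145; 6372 = 1·5145 + 1227; 5145 = 4·1227 + 237; 1227 = 5·237 + 42; 237 = 5·42 + 27; 42 = 1·27 + 15; 27 = 1·15 + 12; 15 = 1·12 + 3; 12 = 4·3 + 0. gcd = 3; 165 mod 3 = 0. Yes.

Yes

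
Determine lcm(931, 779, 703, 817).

lcm(931, 779) = 931·779/gcd = 725249/19 = 38171
lcm(38171, 703) = 38171·703/gcd = 26834213/19 = 1412327
lcm(1412327, 817) = 1412327·817/gcd = 1153871159/19 = 60730061

60730061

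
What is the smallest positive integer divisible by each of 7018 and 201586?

5845994

gcd first: 201586 = 28·7018 + 5082; 7018 = 1·5082 + 1936; 5082 = 2·1936 + 1210; 1936 = 1·1210 + 726; 1210 = 1·726 + 484; 726 = 1·484 + 242; 484 = 2·242 + 0 → gcd = 242
lcm = 7018·201586/gcd = 1414730548/242 = 5845994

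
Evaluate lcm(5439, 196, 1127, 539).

5504268

lcm(5439, 196) = 5439·196/gcd = 1066044/49 = 21756
lcm(21756, 1127) = 21756·1127/gcd = 24519012/49 = 500388
lcm(500388, 539) = 500388·539/gcd = 269709132/49 = 5504268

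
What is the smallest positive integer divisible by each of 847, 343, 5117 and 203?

847 = 7 · 11²; 343 = 7³; 5117 = 7 · 17 · 43; 203 = 7 · 29
lcm takes max exponent of each prime: 7³ · 11² · 17 · 29 · 43 = 879822097

879822097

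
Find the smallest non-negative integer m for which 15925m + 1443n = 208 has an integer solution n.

Euclid: 15925 = 11·1443 + 52; 1443 = 27·52 + 39; 52 = 1·39 + 13; 39 = 3·13 + 0 → gcd = 13; 208 = 13·16.
Back-substitution yields 15925·(28) + 1443·(-309) = 13, so one solution is m = 28·16 = 448, n = -309·16 = -4944.
Solutions in m differ by 1443/13 = 111; the one in [0, 111) is 448 mod 111 = 4.

4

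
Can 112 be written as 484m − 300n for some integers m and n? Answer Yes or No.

By Bézout, 484m − 300n = 112 has integer solutions iff gcd(484, 300) | 112.
Euclid: 484 = 1·300 + 184; 300 = 1·184 + 116; 184 = 1·116 + 68; 116 = 1·68 + 48; 68 = 1·48 + 20; 48 = 2·20 + 8; 20 = 2·8 + 4; 8 = 2·4 + 0. gcd = 4; 112 mod 4 = 0. Yes.

Yes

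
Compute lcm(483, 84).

1932

gcd first: 483 = 5·84 + 63; 84 = 1·63 + 21; 63 = 3·21 + 0 → gcd = 21
lcm = 483·84/gcd = 40572/21 = 1932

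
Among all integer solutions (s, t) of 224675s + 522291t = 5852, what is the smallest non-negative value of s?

7

Reduce mod 522291: 224675s ≡ 5852 (mod 522291). With g = gcd(224675, 522291) = 209 dividing 5852, divide through: 1075s ≡ 28 (mod 2499).
Since gcd(1075, 2499) = 1, s ≡ 28·(1075)⁻¹ ≡ 7 (mod 2499). Smallest non-negative: 7.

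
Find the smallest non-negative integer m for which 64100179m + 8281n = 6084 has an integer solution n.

47

Euclid: 64100179 = 7740·8281 + 5239; 8281 = 1·5239 + 3042; 5239 = 1·3042 + 2197; 3042 = 1·2197 + 845; 2197 = 2·845 + 507; 845 = 1·507 + 338; 507 = 1·338 + 169; 338 = 2·169 + 0 → gcd = 169; 6084 = 169·36.
Back-substitution yields 64100179·(19) + 8281·(-147072) = 169, so one solution is m = 19·36 = 684, n = -147072·36 = -5294592.
Solutions in m differ by 8281/169 = 49; the one in [0, 49) is 684 mod 49 = 47.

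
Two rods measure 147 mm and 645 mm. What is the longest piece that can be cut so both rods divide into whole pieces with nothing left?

3

147 = 3 · 7²
645 = 3 · 5 · 43
Common: 3 = 3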